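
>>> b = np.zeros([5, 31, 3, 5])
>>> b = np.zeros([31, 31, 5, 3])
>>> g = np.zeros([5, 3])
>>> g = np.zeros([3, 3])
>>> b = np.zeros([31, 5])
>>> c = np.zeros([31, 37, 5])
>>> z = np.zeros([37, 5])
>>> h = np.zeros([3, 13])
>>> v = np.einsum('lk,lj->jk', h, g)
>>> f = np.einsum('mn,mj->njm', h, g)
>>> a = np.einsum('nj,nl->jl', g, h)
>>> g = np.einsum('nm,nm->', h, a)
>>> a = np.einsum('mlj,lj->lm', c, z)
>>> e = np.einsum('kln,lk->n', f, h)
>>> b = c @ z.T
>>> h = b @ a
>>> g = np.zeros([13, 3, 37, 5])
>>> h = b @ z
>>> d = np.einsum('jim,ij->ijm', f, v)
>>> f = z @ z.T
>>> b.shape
(31, 37, 37)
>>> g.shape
(13, 3, 37, 5)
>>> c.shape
(31, 37, 5)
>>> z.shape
(37, 5)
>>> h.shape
(31, 37, 5)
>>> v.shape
(3, 13)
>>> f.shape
(37, 37)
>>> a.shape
(37, 31)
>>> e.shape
(3,)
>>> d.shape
(3, 13, 3)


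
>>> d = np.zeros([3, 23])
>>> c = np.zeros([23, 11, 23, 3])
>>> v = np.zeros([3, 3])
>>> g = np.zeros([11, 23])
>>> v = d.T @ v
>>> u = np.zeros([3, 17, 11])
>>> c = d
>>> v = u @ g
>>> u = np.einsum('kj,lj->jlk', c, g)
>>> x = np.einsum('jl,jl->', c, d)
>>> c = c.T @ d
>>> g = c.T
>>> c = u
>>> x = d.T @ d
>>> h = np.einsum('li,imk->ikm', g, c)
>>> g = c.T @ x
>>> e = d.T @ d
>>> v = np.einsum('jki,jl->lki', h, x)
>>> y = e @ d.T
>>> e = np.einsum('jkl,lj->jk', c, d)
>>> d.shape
(3, 23)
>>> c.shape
(23, 11, 3)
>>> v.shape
(23, 3, 11)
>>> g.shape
(3, 11, 23)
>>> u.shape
(23, 11, 3)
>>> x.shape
(23, 23)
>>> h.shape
(23, 3, 11)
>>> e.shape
(23, 11)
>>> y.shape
(23, 3)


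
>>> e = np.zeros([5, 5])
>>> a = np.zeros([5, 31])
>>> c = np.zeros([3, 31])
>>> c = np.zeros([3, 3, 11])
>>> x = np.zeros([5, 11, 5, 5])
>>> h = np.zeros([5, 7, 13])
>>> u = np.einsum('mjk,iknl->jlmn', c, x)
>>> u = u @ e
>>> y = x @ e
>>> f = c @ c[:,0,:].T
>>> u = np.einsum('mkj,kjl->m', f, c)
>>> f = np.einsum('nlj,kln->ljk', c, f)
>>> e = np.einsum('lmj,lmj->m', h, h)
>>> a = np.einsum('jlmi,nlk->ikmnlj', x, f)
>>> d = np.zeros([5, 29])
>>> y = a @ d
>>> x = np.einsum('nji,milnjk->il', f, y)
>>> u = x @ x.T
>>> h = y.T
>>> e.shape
(7,)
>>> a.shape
(5, 3, 5, 3, 11, 5)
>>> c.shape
(3, 3, 11)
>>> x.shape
(3, 5)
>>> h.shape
(29, 11, 3, 5, 3, 5)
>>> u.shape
(3, 3)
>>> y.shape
(5, 3, 5, 3, 11, 29)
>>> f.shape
(3, 11, 3)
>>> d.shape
(5, 29)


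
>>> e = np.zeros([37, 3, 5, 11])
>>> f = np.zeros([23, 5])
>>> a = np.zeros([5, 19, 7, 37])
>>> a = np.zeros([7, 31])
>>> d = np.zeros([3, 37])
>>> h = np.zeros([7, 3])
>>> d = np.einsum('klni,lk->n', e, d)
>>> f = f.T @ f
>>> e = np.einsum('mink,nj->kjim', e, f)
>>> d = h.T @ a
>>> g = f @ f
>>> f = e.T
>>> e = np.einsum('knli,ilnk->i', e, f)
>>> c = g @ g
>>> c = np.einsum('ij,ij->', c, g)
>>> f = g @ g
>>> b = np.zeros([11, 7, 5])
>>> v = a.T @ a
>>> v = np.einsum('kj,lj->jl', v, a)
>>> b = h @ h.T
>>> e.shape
(37,)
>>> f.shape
(5, 5)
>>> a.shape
(7, 31)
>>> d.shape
(3, 31)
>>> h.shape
(7, 3)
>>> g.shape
(5, 5)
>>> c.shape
()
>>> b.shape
(7, 7)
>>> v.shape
(31, 7)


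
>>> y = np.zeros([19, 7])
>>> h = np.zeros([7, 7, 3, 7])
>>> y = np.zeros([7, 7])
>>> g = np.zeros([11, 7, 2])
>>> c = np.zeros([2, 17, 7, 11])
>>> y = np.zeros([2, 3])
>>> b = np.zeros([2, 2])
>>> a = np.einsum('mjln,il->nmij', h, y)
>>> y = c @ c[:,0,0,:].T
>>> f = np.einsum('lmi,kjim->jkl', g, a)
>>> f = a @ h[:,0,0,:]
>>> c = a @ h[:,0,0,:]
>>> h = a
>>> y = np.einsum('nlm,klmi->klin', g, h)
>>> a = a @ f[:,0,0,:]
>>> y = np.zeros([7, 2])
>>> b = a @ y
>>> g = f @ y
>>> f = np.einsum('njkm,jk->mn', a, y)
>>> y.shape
(7, 2)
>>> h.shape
(7, 7, 2, 7)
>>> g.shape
(7, 7, 2, 2)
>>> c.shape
(7, 7, 2, 7)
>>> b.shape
(7, 7, 2, 2)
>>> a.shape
(7, 7, 2, 7)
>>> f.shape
(7, 7)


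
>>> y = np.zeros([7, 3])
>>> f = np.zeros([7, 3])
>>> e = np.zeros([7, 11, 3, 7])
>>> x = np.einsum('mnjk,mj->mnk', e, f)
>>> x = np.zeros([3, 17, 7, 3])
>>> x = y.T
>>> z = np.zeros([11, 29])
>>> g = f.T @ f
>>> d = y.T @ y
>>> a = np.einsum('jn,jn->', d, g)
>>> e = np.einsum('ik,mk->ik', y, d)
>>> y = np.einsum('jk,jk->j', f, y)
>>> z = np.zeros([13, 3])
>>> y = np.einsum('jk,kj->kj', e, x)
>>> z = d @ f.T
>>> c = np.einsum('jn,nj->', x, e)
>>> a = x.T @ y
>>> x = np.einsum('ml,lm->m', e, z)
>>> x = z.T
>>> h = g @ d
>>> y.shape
(3, 7)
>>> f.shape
(7, 3)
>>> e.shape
(7, 3)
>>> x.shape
(7, 3)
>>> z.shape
(3, 7)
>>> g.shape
(3, 3)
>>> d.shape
(3, 3)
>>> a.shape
(7, 7)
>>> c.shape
()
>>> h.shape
(3, 3)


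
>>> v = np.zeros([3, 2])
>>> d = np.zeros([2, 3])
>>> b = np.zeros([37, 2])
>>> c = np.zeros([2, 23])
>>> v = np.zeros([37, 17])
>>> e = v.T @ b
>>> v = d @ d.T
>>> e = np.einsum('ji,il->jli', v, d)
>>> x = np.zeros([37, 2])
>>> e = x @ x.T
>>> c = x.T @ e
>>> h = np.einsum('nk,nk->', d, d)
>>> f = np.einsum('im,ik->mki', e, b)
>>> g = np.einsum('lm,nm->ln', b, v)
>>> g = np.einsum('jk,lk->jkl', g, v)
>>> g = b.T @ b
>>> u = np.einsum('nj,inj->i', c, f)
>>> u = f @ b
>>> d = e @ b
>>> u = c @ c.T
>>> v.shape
(2, 2)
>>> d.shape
(37, 2)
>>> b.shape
(37, 2)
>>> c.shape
(2, 37)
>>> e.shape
(37, 37)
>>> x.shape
(37, 2)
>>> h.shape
()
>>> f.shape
(37, 2, 37)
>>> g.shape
(2, 2)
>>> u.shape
(2, 2)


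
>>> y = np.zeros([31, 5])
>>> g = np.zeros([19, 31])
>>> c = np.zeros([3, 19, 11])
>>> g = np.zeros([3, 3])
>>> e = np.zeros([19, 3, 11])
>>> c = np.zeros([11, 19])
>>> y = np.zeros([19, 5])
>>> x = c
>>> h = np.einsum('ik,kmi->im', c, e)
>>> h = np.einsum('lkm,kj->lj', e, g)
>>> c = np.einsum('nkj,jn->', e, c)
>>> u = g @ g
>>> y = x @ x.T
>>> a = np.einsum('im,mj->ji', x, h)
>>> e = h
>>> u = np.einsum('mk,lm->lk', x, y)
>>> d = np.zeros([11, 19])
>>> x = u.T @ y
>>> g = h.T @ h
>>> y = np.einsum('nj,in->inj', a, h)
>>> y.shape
(19, 3, 11)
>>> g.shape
(3, 3)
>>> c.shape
()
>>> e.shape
(19, 3)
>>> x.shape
(19, 11)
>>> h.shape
(19, 3)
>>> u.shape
(11, 19)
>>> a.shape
(3, 11)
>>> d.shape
(11, 19)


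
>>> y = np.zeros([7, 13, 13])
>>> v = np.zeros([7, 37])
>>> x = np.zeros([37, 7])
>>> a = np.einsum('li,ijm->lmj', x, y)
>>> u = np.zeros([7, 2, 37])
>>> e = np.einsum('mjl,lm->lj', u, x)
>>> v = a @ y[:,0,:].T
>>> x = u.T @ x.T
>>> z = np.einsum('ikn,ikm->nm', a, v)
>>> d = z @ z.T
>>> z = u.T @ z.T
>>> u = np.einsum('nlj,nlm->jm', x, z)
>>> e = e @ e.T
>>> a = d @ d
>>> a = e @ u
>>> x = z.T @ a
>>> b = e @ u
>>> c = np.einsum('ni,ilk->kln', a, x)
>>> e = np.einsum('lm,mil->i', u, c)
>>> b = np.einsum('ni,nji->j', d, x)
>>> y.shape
(7, 13, 13)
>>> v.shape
(37, 13, 7)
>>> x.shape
(13, 2, 13)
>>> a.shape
(37, 13)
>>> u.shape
(37, 13)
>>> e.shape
(2,)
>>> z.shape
(37, 2, 13)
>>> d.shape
(13, 13)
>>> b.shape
(2,)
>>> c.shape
(13, 2, 37)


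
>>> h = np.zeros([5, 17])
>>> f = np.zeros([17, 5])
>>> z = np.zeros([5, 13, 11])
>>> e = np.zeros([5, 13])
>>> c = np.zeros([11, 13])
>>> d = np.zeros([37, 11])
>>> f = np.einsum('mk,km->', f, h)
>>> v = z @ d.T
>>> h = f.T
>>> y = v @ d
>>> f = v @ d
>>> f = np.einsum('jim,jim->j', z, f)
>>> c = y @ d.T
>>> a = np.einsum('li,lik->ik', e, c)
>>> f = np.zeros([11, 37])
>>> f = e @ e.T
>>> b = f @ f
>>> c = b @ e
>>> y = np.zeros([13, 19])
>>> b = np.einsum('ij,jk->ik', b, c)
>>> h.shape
()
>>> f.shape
(5, 5)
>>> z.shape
(5, 13, 11)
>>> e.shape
(5, 13)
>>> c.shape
(5, 13)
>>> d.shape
(37, 11)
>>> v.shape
(5, 13, 37)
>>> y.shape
(13, 19)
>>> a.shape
(13, 37)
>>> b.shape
(5, 13)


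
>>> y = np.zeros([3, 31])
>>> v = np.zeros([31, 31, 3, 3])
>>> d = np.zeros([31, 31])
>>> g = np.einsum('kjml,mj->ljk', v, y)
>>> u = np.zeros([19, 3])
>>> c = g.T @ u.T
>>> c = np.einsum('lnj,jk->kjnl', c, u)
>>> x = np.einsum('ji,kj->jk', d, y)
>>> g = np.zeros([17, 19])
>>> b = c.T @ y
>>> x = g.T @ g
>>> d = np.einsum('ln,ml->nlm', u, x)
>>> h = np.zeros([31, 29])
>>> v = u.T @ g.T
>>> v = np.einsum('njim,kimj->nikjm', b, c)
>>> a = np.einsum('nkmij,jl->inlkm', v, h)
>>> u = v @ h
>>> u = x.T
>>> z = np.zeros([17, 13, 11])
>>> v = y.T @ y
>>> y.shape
(3, 31)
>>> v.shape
(31, 31)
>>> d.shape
(3, 19, 19)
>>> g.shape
(17, 19)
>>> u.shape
(19, 19)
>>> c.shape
(3, 19, 31, 31)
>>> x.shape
(19, 19)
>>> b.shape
(31, 31, 19, 31)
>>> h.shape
(31, 29)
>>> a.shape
(31, 31, 29, 19, 3)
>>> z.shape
(17, 13, 11)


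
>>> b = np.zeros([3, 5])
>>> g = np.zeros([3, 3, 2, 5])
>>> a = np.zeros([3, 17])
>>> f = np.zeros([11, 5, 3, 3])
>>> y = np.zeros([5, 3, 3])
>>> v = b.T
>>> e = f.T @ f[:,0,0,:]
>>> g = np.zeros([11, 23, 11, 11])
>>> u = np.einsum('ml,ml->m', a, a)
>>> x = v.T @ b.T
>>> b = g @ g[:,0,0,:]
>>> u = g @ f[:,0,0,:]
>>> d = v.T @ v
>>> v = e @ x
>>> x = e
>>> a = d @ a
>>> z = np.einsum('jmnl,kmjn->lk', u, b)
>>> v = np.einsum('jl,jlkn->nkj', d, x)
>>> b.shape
(11, 23, 11, 11)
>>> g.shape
(11, 23, 11, 11)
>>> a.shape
(3, 17)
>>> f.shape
(11, 5, 3, 3)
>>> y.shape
(5, 3, 3)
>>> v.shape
(3, 5, 3)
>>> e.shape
(3, 3, 5, 3)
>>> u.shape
(11, 23, 11, 3)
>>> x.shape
(3, 3, 5, 3)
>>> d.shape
(3, 3)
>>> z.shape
(3, 11)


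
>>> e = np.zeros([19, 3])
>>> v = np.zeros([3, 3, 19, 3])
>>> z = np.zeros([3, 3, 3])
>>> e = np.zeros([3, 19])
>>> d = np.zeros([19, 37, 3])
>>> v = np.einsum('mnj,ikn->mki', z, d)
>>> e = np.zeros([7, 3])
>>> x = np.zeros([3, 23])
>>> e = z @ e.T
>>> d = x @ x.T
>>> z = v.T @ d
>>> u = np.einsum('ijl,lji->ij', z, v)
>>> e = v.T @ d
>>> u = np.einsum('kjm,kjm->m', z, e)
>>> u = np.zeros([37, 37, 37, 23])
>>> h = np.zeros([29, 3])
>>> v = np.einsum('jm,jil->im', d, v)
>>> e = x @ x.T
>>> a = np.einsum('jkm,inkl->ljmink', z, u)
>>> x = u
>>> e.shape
(3, 3)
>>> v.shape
(37, 3)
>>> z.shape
(19, 37, 3)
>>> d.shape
(3, 3)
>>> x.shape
(37, 37, 37, 23)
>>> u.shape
(37, 37, 37, 23)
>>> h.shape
(29, 3)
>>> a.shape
(23, 19, 3, 37, 37, 37)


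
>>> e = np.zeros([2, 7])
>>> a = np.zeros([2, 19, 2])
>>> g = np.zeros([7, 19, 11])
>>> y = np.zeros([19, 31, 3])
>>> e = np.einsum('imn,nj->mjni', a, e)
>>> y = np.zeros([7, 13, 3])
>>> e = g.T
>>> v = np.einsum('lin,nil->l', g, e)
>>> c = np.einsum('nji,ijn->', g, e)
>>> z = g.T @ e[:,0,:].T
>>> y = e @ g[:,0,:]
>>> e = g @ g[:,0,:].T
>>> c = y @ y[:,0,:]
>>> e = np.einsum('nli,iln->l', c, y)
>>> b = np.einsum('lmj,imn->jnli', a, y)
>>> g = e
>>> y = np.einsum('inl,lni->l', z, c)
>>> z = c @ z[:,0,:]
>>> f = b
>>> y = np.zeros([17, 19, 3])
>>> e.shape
(19,)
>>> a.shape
(2, 19, 2)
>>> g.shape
(19,)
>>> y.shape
(17, 19, 3)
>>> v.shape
(7,)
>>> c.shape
(11, 19, 11)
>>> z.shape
(11, 19, 11)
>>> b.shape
(2, 11, 2, 11)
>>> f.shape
(2, 11, 2, 11)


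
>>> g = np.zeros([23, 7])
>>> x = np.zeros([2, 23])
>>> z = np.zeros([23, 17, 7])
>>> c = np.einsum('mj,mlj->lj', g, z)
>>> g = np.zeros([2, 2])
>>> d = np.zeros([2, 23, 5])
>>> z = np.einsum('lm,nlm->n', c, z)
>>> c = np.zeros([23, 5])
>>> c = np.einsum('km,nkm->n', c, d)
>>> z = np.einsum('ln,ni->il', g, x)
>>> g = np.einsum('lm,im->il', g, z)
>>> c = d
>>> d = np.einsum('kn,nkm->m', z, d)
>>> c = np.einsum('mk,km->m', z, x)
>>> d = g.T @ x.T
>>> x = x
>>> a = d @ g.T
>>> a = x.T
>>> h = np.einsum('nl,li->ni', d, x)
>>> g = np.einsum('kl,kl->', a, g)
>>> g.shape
()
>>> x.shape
(2, 23)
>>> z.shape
(23, 2)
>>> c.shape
(23,)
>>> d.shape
(2, 2)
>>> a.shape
(23, 2)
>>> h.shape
(2, 23)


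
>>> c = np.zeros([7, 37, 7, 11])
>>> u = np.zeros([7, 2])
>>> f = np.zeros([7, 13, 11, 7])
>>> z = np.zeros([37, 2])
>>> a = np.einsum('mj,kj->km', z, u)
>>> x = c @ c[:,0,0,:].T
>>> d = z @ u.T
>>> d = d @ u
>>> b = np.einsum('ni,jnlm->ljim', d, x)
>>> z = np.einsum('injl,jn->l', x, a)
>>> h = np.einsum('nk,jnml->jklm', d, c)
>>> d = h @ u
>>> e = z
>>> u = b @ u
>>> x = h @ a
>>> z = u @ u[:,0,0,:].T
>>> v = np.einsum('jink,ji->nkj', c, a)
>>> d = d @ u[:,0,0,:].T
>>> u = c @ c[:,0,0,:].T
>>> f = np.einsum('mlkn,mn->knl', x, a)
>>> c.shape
(7, 37, 7, 11)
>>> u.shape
(7, 37, 7, 7)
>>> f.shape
(11, 37, 2)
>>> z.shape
(7, 7, 2, 7)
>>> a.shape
(7, 37)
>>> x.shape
(7, 2, 11, 37)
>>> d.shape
(7, 2, 11, 7)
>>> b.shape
(7, 7, 2, 7)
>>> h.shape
(7, 2, 11, 7)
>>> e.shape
(7,)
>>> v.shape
(7, 11, 7)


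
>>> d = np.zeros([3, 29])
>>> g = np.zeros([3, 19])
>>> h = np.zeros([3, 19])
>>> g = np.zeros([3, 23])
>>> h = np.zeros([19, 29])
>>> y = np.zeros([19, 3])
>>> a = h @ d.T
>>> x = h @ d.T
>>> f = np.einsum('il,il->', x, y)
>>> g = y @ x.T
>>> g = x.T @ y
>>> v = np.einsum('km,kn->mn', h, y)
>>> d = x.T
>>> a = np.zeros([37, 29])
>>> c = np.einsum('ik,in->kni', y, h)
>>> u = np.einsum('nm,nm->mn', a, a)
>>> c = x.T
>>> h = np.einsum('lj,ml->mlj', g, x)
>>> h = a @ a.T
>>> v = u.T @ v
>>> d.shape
(3, 19)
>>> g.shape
(3, 3)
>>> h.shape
(37, 37)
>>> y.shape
(19, 3)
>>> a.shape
(37, 29)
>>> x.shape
(19, 3)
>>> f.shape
()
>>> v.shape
(37, 3)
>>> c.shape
(3, 19)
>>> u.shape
(29, 37)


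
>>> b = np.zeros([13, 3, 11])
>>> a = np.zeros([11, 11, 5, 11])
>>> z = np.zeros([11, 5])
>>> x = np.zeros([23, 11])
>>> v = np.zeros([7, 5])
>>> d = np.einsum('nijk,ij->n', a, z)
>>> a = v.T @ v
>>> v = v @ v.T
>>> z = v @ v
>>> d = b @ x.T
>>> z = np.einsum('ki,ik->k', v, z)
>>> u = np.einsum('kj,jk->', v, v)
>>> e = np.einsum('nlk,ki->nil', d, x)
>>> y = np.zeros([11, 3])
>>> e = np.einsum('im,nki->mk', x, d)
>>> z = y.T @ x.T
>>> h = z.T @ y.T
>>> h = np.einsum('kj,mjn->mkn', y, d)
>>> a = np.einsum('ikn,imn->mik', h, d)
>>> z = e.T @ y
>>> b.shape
(13, 3, 11)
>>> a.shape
(3, 13, 11)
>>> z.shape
(3, 3)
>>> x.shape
(23, 11)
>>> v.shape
(7, 7)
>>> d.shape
(13, 3, 23)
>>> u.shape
()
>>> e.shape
(11, 3)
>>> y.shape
(11, 3)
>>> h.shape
(13, 11, 23)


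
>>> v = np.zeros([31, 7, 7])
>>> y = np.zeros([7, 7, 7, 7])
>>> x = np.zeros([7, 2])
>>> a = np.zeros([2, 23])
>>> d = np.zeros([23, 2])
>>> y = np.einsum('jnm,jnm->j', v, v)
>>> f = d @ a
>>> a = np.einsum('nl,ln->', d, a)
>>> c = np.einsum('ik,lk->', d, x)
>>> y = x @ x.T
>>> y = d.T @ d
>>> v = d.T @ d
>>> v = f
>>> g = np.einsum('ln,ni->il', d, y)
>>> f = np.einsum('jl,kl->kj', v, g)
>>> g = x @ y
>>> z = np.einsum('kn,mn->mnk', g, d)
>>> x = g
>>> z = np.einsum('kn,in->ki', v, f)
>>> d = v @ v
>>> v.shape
(23, 23)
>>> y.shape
(2, 2)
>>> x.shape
(7, 2)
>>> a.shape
()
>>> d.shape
(23, 23)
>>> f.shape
(2, 23)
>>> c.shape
()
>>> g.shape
(7, 2)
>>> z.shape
(23, 2)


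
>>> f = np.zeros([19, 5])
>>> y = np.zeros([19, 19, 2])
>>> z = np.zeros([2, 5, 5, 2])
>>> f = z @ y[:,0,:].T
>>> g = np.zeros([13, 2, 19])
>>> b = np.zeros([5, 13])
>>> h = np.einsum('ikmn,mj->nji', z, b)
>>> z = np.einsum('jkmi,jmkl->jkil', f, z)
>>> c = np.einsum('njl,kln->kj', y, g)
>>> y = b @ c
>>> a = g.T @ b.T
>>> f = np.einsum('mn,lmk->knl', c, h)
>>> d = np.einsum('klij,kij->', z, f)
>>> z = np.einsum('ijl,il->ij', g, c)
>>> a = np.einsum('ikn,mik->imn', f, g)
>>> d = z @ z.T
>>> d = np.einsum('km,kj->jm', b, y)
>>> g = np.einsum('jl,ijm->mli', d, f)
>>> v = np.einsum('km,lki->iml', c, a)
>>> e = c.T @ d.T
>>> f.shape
(2, 19, 2)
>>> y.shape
(5, 19)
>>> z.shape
(13, 2)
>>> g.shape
(2, 13, 2)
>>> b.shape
(5, 13)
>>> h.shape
(2, 13, 2)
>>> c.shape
(13, 19)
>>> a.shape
(2, 13, 2)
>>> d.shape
(19, 13)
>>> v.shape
(2, 19, 2)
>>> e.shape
(19, 19)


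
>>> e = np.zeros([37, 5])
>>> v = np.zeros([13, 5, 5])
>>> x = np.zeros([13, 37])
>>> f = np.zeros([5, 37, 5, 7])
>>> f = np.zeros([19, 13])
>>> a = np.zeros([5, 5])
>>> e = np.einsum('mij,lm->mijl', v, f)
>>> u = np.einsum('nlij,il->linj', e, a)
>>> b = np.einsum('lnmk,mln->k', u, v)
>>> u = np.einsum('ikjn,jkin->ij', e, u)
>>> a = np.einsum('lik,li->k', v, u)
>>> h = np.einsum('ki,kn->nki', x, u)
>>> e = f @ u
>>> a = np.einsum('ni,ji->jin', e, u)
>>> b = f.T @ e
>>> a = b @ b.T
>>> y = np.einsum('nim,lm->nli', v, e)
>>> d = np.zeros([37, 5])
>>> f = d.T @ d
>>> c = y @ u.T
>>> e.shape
(19, 5)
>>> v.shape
(13, 5, 5)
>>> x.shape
(13, 37)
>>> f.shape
(5, 5)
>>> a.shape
(13, 13)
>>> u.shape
(13, 5)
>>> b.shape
(13, 5)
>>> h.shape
(5, 13, 37)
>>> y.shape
(13, 19, 5)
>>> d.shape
(37, 5)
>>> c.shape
(13, 19, 13)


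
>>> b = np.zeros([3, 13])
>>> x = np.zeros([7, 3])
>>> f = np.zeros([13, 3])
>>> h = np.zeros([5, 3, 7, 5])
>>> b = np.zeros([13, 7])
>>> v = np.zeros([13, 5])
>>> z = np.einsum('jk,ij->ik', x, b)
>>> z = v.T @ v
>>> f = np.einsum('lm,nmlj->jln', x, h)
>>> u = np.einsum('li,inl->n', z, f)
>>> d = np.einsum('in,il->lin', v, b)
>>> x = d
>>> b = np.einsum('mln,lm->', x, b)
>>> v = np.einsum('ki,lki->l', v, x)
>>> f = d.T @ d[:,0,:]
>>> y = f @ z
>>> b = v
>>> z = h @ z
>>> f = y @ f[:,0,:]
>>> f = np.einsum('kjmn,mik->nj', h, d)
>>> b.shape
(7,)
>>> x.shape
(7, 13, 5)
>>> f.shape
(5, 3)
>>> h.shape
(5, 3, 7, 5)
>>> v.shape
(7,)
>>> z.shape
(5, 3, 7, 5)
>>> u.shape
(7,)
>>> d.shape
(7, 13, 5)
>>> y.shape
(5, 13, 5)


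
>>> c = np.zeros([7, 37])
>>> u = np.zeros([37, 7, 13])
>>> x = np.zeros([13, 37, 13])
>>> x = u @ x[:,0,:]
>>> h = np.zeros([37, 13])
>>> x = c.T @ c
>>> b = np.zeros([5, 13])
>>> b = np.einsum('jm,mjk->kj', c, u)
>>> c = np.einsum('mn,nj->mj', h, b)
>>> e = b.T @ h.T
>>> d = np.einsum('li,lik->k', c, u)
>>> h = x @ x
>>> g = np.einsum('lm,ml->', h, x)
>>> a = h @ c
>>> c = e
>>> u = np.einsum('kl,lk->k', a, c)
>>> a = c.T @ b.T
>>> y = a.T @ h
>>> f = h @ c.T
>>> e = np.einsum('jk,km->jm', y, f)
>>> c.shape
(7, 37)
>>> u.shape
(37,)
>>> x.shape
(37, 37)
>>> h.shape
(37, 37)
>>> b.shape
(13, 7)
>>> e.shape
(13, 7)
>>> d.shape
(13,)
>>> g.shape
()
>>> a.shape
(37, 13)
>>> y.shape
(13, 37)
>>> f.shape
(37, 7)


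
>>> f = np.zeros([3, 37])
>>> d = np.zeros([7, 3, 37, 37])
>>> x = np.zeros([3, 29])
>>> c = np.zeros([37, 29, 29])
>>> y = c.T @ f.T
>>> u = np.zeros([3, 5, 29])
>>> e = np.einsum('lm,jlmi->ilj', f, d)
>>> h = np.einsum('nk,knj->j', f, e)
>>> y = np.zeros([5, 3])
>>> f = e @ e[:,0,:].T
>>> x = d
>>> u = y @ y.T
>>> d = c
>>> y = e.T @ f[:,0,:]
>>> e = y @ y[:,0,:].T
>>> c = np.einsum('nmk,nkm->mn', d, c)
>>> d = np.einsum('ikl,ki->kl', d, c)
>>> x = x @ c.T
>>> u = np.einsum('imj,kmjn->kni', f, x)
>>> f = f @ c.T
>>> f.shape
(37, 3, 29)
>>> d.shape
(29, 29)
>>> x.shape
(7, 3, 37, 29)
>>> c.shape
(29, 37)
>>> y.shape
(7, 3, 37)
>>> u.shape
(7, 29, 37)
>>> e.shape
(7, 3, 7)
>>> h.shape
(7,)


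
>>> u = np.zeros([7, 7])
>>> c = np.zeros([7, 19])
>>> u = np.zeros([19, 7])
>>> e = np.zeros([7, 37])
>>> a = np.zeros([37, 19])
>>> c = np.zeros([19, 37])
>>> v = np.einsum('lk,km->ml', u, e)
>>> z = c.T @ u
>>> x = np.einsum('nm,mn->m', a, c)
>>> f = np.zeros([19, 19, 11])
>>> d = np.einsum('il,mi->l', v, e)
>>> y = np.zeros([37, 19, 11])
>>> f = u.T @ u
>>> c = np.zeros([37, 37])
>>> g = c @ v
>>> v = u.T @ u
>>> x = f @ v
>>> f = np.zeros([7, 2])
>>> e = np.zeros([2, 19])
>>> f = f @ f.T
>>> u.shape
(19, 7)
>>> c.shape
(37, 37)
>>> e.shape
(2, 19)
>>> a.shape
(37, 19)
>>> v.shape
(7, 7)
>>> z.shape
(37, 7)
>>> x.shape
(7, 7)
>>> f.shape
(7, 7)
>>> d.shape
(19,)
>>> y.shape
(37, 19, 11)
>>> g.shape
(37, 19)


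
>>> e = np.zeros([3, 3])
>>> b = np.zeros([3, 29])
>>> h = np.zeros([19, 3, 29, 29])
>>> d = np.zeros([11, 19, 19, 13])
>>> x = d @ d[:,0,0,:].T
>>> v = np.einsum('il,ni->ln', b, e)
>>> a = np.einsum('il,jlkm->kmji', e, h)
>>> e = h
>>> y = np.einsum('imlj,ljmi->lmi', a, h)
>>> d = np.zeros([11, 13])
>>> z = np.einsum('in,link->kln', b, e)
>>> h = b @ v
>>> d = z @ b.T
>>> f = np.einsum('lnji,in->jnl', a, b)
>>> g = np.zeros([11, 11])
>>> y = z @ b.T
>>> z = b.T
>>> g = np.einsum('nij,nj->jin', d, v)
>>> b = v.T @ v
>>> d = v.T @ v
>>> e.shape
(19, 3, 29, 29)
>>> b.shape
(3, 3)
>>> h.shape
(3, 3)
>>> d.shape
(3, 3)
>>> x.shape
(11, 19, 19, 11)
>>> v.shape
(29, 3)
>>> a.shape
(29, 29, 19, 3)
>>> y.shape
(29, 19, 3)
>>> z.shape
(29, 3)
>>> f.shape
(19, 29, 29)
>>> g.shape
(3, 19, 29)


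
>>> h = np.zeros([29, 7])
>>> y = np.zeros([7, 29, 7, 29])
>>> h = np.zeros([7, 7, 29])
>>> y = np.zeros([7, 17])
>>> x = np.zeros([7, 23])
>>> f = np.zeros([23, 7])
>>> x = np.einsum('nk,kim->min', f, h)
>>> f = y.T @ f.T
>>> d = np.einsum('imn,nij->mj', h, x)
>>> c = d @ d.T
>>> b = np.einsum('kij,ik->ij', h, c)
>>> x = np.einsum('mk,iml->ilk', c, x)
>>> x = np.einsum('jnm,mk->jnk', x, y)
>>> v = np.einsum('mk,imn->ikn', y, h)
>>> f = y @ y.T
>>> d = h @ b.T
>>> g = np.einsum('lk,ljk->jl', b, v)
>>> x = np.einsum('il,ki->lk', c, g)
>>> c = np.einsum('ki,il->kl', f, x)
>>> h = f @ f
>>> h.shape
(7, 7)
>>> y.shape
(7, 17)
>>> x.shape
(7, 17)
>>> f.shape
(7, 7)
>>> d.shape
(7, 7, 7)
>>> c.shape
(7, 17)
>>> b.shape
(7, 29)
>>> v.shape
(7, 17, 29)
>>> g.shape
(17, 7)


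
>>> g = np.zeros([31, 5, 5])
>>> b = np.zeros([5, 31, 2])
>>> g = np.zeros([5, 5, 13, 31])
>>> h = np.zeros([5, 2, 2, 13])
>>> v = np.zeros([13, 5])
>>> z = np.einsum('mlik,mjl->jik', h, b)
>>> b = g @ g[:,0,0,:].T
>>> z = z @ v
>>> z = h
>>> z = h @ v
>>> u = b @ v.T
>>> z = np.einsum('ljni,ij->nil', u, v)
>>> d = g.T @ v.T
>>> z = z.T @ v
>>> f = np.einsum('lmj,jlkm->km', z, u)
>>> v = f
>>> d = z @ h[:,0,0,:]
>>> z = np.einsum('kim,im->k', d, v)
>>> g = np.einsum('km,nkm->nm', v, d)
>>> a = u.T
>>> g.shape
(5, 13)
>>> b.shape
(5, 5, 13, 5)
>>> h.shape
(5, 2, 2, 13)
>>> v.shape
(13, 13)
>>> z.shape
(5,)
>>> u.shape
(5, 5, 13, 13)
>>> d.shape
(5, 13, 13)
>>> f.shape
(13, 13)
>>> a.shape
(13, 13, 5, 5)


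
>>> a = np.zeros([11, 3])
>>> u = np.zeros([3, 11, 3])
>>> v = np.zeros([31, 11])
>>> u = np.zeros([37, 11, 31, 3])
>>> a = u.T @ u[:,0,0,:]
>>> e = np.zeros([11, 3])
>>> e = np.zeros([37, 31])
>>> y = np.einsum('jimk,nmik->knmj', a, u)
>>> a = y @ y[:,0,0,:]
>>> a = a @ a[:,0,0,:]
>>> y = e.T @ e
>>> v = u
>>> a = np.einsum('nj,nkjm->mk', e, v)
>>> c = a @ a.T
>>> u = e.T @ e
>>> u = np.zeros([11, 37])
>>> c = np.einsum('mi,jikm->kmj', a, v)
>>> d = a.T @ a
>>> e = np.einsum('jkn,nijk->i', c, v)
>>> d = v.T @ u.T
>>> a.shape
(3, 11)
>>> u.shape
(11, 37)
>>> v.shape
(37, 11, 31, 3)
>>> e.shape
(11,)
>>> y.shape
(31, 31)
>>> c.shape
(31, 3, 37)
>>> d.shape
(3, 31, 11, 11)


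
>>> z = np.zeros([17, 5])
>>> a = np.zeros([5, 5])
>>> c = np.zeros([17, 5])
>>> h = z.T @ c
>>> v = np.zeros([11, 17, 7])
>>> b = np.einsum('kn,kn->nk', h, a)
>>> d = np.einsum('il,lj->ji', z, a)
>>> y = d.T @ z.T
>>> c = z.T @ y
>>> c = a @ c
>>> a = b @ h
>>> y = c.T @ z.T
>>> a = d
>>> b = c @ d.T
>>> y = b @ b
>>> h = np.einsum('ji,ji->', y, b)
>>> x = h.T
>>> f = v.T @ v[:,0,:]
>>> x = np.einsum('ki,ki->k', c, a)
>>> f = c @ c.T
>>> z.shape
(17, 5)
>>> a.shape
(5, 17)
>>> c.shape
(5, 17)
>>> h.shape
()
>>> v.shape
(11, 17, 7)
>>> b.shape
(5, 5)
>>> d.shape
(5, 17)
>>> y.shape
(5, 5)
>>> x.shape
(5,)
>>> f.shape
(5, 5)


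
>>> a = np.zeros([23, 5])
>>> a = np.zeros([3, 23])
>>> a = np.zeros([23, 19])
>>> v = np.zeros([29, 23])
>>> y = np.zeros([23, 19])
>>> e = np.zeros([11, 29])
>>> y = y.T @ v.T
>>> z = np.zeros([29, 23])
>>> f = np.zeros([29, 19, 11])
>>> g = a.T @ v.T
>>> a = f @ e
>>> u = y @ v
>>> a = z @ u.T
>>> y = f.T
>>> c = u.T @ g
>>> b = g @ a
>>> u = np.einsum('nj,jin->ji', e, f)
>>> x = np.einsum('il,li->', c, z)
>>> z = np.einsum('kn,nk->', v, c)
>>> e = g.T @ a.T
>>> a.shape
(29, 19)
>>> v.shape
(29, 23)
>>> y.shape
(11, 19, 29)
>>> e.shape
(29, 29)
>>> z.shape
()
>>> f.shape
(29, 19, 11)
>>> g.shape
(19, 29)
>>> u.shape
(29, 19)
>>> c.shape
(23, 29)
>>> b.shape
(19, 19)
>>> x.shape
()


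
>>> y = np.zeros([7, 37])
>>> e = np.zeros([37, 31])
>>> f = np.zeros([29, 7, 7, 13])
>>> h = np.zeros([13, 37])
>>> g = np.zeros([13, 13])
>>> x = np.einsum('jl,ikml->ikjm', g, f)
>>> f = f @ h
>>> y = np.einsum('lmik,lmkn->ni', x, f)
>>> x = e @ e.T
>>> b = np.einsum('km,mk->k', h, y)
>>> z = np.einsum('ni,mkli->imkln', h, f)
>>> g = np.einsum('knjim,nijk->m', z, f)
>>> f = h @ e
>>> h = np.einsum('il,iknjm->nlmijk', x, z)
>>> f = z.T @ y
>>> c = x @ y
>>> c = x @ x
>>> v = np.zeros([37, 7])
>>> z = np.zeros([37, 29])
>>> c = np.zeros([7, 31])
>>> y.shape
(37, 13)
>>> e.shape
(37, 31)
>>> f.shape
(13, 7, 7, 29, 13)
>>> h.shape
(7, 37, 13, 37, 7, 29)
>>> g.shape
(13,)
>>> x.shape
(37, 37)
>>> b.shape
(13,)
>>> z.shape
(37, 29)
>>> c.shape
(7, 31)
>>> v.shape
(37, 7)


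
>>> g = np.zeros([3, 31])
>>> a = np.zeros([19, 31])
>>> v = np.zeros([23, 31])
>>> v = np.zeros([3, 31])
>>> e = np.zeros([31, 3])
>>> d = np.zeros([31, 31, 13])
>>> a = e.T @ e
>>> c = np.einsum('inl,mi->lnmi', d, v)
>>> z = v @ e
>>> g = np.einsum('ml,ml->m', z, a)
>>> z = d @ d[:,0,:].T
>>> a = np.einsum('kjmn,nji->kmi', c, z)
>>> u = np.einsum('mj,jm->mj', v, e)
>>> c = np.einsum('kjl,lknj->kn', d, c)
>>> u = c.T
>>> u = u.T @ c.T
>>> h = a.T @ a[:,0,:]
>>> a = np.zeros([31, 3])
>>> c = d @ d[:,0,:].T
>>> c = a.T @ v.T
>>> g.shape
(3,)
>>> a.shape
(31, 3)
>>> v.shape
(3, 31)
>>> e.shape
(31, 3)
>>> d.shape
(31, 31, 13)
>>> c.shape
(3, 3)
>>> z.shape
(31, 31, 31)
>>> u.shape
(31, 31)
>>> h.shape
(31, 3, 31)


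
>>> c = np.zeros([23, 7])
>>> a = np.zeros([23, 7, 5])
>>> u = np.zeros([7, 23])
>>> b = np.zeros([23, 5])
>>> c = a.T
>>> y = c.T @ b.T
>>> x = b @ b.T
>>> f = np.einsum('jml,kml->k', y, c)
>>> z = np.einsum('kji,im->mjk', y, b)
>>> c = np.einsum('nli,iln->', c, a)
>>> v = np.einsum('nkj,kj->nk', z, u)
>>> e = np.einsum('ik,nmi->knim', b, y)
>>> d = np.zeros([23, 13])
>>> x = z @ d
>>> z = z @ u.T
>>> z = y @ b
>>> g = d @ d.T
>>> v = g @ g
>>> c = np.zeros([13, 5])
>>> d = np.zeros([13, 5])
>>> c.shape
(13, 5)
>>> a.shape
(23, 7, 5)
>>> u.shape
(7, 23)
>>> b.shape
(23, 5)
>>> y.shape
(23, 7, 23)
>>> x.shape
(5, 7, 13)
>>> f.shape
(5,)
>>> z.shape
(23, 7, 5)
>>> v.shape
(23, 23)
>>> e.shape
(5, 23, 23, 7)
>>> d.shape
(13, 5)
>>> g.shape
(23, 23)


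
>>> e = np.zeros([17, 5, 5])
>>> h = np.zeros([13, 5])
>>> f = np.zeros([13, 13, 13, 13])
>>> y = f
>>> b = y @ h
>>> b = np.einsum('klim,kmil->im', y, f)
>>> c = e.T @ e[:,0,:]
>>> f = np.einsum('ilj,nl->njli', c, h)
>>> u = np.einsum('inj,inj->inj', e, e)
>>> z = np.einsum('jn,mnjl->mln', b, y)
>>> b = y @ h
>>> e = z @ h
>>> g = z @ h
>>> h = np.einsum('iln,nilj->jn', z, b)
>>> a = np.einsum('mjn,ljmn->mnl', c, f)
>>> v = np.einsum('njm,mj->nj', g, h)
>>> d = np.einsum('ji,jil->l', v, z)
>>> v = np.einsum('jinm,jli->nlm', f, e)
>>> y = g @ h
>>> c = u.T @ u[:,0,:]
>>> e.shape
(13, 13, 5)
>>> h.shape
(5, 13)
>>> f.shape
(13, 5, 5, 5)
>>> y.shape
(13, 13, 13)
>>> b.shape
(13, 13, 13, 5)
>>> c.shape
(5, 5, 5)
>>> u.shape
(17, 5, 5)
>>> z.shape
(13, 13, 13)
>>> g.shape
(13, 13, 5)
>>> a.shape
(5, 5, 13)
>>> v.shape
(5, 13, 5)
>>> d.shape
(13,)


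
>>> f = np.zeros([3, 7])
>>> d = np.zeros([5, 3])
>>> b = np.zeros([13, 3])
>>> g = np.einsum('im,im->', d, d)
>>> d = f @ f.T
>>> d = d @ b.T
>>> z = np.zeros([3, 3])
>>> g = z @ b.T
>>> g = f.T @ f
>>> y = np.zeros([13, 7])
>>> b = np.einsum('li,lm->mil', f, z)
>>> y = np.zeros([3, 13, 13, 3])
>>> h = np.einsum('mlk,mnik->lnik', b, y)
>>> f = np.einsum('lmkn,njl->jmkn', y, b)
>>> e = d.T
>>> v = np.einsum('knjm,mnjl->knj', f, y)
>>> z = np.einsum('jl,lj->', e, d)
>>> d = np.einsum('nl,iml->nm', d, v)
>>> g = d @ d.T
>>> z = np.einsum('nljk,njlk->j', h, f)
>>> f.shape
(7, 13, 13, 3)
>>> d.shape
(3, 13)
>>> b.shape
(3, 7, 3)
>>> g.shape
(3, 3)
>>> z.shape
(13,)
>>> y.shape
(3, 13, 13, 3)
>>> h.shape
(7, 13, 13, 3)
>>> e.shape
(13, 3)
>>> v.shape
(7, 13, 13)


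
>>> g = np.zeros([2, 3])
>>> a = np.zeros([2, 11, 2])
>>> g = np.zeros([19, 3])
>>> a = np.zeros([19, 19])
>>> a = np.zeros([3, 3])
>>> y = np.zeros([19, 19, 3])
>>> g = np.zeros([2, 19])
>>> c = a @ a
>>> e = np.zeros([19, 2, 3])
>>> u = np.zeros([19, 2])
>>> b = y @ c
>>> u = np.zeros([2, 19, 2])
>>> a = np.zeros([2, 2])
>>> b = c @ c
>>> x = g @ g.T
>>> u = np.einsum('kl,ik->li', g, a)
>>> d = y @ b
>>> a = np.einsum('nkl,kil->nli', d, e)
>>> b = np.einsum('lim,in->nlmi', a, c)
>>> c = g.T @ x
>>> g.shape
(2, 19)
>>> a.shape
(19, 3, 2)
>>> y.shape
(19, 19, 3)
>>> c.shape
(19, 2)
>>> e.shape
(19, 2, 3)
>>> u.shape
(19, 2)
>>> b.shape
(3, 19, 2, 3)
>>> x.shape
(2, 2)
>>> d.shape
(19, 19, 3)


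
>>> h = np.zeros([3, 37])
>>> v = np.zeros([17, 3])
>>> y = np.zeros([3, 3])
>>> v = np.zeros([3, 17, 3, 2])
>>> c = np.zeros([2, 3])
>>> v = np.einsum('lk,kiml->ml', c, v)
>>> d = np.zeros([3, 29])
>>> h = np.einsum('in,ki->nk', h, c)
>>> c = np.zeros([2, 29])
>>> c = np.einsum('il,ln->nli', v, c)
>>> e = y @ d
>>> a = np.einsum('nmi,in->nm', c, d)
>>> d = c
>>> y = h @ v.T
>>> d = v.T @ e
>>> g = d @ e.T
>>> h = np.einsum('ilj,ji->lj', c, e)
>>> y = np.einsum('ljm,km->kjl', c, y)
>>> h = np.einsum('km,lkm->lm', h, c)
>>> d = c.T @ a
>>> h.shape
(29, 3)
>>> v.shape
(3, 2)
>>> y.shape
(37, 2, 29)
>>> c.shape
(29, 2, 3)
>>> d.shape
(3, 2, 2)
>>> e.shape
(3, 29)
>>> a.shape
(29, 2)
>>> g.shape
(2, 3)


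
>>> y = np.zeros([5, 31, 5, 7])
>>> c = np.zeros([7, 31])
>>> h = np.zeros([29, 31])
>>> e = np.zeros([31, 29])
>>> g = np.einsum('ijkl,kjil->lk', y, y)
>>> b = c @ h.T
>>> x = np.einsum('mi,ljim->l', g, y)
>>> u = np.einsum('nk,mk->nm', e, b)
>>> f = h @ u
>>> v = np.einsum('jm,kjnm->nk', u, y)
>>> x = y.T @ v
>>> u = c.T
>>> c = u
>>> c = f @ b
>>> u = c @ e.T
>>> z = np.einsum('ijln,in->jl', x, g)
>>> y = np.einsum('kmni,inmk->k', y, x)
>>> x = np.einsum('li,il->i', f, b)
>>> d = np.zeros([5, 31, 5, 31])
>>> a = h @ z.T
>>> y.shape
(5,)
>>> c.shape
(29, 29)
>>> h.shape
(29, 31)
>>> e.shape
(31, 29)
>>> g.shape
(7, 5)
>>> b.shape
(7, 29)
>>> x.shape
(7,)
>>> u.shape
(29, 31)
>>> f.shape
(29, 7)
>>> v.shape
(5, 5)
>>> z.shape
(5, 31)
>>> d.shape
(5, 31, 5, 31)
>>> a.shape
(29, 5)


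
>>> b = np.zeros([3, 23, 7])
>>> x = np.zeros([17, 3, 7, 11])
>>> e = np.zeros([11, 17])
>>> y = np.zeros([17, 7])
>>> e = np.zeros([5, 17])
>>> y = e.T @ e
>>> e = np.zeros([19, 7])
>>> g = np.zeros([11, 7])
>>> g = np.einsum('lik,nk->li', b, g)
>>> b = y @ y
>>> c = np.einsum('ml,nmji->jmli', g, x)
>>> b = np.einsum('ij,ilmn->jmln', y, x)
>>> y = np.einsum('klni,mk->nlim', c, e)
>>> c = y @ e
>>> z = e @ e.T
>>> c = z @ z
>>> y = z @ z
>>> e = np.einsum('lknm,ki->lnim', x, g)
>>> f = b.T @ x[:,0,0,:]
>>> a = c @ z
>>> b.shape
(17, 7, 3, 11)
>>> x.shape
(17, 3, 7, 11)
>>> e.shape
(17, 7, 23, 11)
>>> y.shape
(19, 19)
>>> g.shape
(3, 23)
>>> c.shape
(19, 19)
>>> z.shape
(19, 19)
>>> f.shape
(11, 3, 7, 11)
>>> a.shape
(19, 19)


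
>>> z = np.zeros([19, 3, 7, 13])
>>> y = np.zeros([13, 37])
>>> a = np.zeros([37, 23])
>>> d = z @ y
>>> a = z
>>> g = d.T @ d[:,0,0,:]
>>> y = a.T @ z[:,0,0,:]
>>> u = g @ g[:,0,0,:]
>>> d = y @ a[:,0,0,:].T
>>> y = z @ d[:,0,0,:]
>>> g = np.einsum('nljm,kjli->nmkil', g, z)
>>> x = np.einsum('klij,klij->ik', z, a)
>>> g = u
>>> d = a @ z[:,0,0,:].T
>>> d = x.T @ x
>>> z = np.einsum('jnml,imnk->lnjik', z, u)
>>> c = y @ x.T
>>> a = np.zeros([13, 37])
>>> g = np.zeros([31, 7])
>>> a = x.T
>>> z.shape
(13, 3, 19, 37, 37)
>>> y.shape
(19, 3, 7, 19)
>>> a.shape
(19, 7)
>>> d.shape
(19, 19)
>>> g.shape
(31, 7)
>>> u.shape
(37, 7, 3, 37)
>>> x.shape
(7, 19)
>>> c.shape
(19, 3, 7, 7)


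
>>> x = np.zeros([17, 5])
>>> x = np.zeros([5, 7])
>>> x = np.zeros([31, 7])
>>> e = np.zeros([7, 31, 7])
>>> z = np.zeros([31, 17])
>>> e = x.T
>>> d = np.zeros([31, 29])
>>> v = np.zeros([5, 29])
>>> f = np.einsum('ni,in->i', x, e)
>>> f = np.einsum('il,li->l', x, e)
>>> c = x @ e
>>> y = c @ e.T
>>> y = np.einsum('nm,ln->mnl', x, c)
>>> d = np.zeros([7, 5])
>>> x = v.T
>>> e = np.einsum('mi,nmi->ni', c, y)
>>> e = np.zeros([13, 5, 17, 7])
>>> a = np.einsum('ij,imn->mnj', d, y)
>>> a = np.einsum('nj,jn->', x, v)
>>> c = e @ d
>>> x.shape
(29, 5)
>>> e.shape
(13, 5, 17, 7)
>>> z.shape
(31, 17)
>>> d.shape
(7, 5)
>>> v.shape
(5, 29)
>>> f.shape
(7,)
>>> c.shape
(13, 5, 17, 5)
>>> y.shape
(7, 31, 31)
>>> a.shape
()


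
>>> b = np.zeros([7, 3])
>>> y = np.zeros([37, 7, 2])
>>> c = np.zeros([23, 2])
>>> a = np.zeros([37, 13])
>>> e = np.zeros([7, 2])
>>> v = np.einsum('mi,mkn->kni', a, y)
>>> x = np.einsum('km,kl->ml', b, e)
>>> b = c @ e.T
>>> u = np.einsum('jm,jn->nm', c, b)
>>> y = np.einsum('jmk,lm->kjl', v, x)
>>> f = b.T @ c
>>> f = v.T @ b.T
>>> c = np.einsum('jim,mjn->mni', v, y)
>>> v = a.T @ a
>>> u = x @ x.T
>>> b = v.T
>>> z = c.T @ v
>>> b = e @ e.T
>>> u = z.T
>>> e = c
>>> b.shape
(7, 7)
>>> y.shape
(13, 7, 3)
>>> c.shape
(13, 3, 2)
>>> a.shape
(37, 13)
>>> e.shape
(13, 3, 2)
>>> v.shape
(13, 13)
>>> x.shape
(3, 2)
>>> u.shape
(13, 3, 2)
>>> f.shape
(13, 2, 23)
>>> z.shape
(2, 3, 13)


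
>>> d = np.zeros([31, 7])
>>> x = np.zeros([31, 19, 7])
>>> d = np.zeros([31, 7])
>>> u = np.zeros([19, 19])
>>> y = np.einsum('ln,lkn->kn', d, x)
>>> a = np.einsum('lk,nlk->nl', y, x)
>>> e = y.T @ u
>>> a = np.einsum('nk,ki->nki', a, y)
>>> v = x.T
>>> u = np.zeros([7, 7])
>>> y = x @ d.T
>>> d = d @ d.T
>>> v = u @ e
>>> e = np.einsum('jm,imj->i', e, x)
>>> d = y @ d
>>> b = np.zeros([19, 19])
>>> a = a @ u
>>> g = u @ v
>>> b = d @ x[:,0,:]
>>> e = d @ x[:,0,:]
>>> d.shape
(31, 19, 31)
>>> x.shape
(31, 19, 7)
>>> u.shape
(7, 7)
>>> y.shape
(31, 19, 31)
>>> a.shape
(31, 19, 7)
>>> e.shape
(31, 19, 7)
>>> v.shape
(7, 19)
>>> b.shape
(31, 19, 7)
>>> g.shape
(7, 19)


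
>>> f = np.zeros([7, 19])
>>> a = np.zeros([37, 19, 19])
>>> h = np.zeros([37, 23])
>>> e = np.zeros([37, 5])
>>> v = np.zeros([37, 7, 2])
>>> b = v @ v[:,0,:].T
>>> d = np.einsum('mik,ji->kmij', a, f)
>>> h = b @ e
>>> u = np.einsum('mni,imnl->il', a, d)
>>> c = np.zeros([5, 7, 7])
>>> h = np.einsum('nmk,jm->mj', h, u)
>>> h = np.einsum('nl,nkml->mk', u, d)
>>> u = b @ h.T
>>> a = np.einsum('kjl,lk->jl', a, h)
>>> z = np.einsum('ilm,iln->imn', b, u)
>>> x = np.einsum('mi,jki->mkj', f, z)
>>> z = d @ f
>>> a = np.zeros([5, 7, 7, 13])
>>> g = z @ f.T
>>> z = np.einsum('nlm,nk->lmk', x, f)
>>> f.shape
(7, 19)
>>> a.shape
(5, 7, 7, 13)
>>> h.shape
(19, 37)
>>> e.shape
(37, 5)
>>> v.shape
(37, 7, 2)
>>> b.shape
(37, 7, 37)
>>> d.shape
(19, 37, 19, 7)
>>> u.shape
(37, 7, 19)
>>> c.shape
(5, 7, 7)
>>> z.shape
(37, 37, 19)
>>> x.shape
(7, 37, 37)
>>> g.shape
(19, 37, 19, 7)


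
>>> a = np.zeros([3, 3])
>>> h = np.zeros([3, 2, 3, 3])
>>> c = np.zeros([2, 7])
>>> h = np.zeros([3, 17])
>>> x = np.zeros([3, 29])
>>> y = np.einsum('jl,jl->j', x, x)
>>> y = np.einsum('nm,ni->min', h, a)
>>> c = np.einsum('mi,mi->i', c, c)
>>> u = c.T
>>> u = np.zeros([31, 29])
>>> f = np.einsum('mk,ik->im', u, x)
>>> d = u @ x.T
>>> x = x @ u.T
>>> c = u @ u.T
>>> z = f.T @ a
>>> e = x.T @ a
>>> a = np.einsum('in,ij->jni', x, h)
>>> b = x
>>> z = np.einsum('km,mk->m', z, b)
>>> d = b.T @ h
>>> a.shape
(17, 31, 3)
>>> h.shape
(3, 17)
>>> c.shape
(31, 31)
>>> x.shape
(3, 31)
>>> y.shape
(17, 3, 3)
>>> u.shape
(31, 29)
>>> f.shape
(3, 31)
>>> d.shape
(31, 17)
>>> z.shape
(3,)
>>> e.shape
(31, 3)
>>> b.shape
(3, 31)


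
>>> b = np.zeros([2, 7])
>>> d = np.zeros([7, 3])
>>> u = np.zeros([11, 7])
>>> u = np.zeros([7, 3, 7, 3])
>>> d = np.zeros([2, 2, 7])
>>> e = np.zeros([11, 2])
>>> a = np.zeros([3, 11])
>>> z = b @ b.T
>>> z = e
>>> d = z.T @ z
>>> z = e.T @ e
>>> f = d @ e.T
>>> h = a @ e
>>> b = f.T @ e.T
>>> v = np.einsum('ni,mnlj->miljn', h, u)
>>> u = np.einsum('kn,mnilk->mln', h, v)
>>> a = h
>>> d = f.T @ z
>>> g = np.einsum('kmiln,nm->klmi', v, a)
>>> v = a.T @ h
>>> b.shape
(11, 11)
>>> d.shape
(11, 2)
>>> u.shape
(7, 3, 2)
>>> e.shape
(11, 2)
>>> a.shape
(3, 2)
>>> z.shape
(2, 2)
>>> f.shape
(2, 11)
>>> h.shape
(3, 2)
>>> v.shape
(2, 2)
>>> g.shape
(7, 3, 2, 7)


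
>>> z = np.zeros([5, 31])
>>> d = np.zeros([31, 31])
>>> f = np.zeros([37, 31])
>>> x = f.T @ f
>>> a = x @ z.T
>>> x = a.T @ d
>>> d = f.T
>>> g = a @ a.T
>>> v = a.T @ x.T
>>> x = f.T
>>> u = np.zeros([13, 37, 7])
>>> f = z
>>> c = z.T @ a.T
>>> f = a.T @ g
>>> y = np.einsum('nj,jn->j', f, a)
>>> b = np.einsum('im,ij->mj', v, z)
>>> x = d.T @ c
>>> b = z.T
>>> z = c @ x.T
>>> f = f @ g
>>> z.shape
(31, 37)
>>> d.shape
(31, 37)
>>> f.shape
(5, 31)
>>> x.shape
(37, 31)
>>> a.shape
(31, 5)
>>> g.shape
(31, 31)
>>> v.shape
(5, 5)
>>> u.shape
(13, 37, 7)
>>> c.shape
(31, 31)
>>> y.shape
(31,)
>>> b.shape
(31, 5)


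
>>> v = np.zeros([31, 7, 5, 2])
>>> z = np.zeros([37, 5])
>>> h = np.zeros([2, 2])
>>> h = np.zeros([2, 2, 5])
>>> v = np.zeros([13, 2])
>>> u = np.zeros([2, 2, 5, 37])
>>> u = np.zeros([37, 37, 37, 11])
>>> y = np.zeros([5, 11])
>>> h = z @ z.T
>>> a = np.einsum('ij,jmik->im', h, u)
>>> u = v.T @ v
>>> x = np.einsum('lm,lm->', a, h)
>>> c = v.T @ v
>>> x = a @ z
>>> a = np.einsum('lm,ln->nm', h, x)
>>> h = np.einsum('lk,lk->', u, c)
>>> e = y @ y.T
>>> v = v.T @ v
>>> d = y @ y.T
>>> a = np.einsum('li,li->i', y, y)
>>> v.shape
(2, 2)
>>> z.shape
(37, 5)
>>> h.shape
()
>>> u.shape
(2, 2)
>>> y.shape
(5, 11)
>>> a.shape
(11,)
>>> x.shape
(37, 5)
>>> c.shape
(2, 2)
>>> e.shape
(5, 5)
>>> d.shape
(5, 5)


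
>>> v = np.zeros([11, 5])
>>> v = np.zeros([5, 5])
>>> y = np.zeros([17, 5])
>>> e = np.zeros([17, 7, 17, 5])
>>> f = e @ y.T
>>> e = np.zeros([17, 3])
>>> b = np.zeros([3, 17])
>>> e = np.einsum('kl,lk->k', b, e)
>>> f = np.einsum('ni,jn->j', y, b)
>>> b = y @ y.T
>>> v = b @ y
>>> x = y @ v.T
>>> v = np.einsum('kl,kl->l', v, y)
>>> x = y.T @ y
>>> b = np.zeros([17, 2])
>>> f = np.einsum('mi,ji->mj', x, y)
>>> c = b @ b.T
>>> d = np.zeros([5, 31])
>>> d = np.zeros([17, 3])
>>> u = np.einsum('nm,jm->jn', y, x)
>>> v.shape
(5,)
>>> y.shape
(17, 5)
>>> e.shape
(3,)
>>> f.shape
(5, 17)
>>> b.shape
(17, 2)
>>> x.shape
(5, 5)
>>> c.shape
(17, 17)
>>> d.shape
(17, 3)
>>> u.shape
(5, 17)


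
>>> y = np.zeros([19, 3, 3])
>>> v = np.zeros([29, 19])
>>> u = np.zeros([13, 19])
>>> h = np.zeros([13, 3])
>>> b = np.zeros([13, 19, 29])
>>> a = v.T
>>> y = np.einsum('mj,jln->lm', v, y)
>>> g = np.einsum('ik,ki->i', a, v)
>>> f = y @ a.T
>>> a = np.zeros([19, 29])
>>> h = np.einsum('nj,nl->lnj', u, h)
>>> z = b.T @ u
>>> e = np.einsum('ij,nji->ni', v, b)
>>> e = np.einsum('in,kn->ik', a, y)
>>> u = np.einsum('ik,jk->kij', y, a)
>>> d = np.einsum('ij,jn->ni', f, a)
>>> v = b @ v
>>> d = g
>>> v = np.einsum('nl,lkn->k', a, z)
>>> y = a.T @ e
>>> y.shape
(29, 3)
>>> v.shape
(19,)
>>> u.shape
(29, 3, 19)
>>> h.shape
(3, 13, 19)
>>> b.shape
(13, 19, 29)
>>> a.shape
(19, 29)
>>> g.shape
(19,)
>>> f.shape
(3, 19)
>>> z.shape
(29, 19, 19)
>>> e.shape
(19, 3)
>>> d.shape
(19,)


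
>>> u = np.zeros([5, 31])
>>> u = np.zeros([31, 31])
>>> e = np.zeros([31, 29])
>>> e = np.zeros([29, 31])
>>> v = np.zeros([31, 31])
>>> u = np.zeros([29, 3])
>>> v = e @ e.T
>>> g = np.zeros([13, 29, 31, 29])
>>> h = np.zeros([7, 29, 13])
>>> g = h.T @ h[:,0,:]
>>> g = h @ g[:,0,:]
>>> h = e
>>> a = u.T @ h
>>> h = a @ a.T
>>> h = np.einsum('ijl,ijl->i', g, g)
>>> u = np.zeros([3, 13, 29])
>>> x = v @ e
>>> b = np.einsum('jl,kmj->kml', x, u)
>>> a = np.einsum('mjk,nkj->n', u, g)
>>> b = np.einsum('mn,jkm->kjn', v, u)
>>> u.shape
(3, 13, 29)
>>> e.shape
(29, 31)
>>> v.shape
(29, 29)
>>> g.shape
(7, 29, 13)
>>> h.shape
(7,)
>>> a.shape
(7,)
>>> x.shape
(29, 31)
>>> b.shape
(13, 3, 29)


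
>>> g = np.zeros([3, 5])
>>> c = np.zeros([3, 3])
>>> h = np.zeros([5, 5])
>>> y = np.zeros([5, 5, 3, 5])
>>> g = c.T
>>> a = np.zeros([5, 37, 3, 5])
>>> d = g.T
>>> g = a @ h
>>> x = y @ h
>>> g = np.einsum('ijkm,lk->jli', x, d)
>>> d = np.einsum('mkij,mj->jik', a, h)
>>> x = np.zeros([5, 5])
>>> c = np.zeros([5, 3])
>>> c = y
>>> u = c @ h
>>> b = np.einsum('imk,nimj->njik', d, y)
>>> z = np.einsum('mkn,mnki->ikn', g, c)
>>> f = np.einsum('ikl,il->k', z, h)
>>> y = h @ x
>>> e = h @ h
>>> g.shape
(5, 3, 5)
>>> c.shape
(5, 5, 3, 5)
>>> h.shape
(5, 5)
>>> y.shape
(5, 5)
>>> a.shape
(5, 37, 3, 5)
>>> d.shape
(5, 3, 37)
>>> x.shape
(5, 5)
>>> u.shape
(5, 5, 3, 5)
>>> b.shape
(5, 5, 5, 37)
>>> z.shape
(5, 3, 5)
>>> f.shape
(3,)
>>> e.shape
(5, 5)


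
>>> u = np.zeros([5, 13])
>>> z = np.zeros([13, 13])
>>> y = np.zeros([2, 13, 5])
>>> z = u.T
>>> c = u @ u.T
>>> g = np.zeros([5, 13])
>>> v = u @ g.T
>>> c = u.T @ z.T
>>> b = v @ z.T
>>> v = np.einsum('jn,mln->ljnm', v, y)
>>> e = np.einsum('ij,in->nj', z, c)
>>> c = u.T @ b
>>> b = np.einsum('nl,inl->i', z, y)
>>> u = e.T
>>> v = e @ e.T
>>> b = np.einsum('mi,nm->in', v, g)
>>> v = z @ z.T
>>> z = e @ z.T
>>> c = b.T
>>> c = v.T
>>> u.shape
(5, 13)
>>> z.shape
(13, 13)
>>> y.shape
(2, 13, 5)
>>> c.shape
(13, 13)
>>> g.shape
(5, 13)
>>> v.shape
(13, 13)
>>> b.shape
(13, 5)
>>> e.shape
(13, 5)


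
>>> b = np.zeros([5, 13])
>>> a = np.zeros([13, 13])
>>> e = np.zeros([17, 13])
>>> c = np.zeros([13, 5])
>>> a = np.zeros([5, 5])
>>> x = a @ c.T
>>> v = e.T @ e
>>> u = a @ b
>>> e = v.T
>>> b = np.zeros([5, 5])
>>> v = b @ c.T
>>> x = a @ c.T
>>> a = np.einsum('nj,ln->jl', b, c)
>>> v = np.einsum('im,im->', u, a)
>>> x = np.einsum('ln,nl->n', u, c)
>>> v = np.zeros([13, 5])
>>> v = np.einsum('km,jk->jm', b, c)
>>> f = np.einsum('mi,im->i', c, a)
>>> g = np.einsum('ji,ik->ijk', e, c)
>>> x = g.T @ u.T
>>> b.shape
(5, 5)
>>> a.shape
(5, 13)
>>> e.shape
(13, 13)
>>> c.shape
(13, 5)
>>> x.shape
(5, 13, 5)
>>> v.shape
(13, 5)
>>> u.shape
(5, 13)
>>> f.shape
(5,)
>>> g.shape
(13, 13, 5)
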